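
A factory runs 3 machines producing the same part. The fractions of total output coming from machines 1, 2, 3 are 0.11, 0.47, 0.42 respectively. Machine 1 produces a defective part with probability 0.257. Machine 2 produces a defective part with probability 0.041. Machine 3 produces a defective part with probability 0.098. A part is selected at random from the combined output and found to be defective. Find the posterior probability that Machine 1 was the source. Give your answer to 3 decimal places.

Posterior probability ≈ 0.319

Tabulate prior·likelihood by source: [1] prior 0.11, lik 0.257, product 0.02827; [2] prior 0.47, lik 0.041, product 0.01927; [3] prior 0.42, lik 0.098, product 0.04116.
Normalizing constant = 0.088700; the posterior for Machine 1 is its product over the sum, 0.02827/0.088700 = 0.319.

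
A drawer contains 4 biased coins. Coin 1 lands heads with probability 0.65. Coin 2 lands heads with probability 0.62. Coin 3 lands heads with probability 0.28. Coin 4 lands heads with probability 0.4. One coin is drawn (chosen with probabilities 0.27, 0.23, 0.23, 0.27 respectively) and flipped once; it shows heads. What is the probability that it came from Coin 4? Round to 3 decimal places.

Tabulate prior·likelihood by source: [1] prior 0.27, lik 0.65, product 0.1755; [2] prior 0.23, lik 0.62, product 0.1426; [3] prior 0.23, lik 0.28, product 0.06440; [4] prior 0.27, lik 0.4, product 0.1080.
Normalizing constant = 0.49050; the posterior for Coin 4 is its product over the sum, 0.1080/0.49050 = 0.220.

Posterior probability ≈ 0.220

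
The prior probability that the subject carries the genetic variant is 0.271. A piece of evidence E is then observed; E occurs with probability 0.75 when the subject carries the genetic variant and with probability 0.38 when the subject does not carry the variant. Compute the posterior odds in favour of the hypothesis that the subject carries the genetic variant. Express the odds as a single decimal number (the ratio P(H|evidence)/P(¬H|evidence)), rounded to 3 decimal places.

Prior odds = 0.271/(1−0.271) = 0.37174.
Likelihood ratio for E = 0.75/0.38 = 1.9737.
Posterior odds = prior odds × LR = 0.73370.

Posterior odds ≈ 0.734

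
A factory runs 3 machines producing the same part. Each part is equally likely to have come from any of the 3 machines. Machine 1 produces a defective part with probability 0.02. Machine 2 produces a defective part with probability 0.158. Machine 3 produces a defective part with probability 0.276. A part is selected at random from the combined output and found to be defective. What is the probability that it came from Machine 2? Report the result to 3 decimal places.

Posterior probability ≈ 0.348

Tabulate prior·likelihood by source: [1] prior 0.333333, lik 0.02, product 0.006667; [2] prior 0.333333, lik 0.158, product 0.05267; [3] prior 0.333333, lik 0.276, product 0.09200.
Normalizing constant = 0.15133; the posterior for Machine 2 is its product over the sum, 0.05267/0.15133 = 0.348.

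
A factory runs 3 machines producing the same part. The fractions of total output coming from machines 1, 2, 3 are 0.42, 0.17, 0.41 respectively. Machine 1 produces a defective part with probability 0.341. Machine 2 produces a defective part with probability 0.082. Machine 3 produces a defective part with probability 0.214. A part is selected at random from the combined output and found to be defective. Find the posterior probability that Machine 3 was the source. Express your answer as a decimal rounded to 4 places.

Posterior probability ≈ 0.3583

Tabulate prior·likelihood by source: [1] prior 0.42, lik 0.341, product 0.1432; [2] prior 0.17, lik 0.082, product 0.01394; [3] prior 0.41, lik 0.214, product 0.08774.
Normalizing constant = 0.24490; the posterior for Machine 3 is its product over the sum, 0.08774/0.24490 = 0.3583.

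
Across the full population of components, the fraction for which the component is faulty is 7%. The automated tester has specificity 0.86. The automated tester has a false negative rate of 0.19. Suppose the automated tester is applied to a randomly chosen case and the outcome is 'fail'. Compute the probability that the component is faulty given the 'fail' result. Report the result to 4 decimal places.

P(H | E) ≈ 0.3034

Let H be the event that the component is faulty. P(H) = 0.07, so P(¬H) = 0.93. With E the 'fail' result, P(E|H) = 0.81 and P(E|¬H) = 0.14.
P(E) = 0.81·0.07 + 0.14·0.93 = 0.056700 + 0.13020 = 0.18690.
By Bayes' theorem, P(H|E) = 0.056700 / 0.18690 = 0.3034.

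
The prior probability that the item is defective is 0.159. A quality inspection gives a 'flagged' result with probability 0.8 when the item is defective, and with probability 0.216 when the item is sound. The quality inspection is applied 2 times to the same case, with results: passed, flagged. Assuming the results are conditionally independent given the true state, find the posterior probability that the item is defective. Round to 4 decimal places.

With H the event that the item is defective, the joint likelihood of the observed sequence is P(data|H) = 0.2·0.8 = 0.16000 and P(data|¬H) = 0.784·0.216 = 0.16934.
Bayes: P(H|data) = 0.159·0.16000 / (0.159·0.16000 + 0.841·0.16934) = 0.025440/0.16786 = 0.1516.

Posterior P(H) ≈ 0.1516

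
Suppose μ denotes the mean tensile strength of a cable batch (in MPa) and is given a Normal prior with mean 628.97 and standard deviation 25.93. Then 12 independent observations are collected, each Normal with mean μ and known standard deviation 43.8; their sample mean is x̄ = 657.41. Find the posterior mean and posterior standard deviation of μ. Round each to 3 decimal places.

Prior precision 1/τ₀² = 1/25.93² = 0.00148729; data precision n/σ² = 12/43.8² = 0.00625508.
Posterior precision = 0.00148729 + 0.00625508 = 0.00774237, giving posterior SD = 1/√0.00774237 = 11.365.
Posterior mean = (0.00148729·628.97 + 0.00625508·657.41) / 0.00774237 = 651.947.

Posterior mean ≈ 651.947; posterior SD ≈ 11.365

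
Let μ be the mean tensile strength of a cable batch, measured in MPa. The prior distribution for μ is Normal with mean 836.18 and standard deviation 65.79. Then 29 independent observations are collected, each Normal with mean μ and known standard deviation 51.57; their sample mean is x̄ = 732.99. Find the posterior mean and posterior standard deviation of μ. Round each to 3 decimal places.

Posterior mean ≈ 735.131; posterior SD ≈ 9.476

Prior precision 1/τ₀² = 1/65.79² = 0.00023104; data precision n/σ² = 29/51.57² = 0.0109044.
Posterior precision = 0.00023104 + 0.0109044 = 0.0111355, giving posterior SD = 1/√0.0111355 = 9.476.
Posterior mean = (0.00023104·836.18 + 0.0109044·732.99) / 0.0111355 = 735.131.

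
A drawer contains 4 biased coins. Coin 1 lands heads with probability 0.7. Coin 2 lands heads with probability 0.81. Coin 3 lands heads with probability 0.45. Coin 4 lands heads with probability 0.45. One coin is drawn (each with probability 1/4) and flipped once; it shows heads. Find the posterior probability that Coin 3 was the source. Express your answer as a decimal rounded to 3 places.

Posterior probability ≈ 0.187

P(heads|C1) = 0.7; P(heads|C2) = 0.81; P(heads|C3) = 0.45; P(heads|C4) = 0.45.
Prior × likelihood for each source: 0.25·0.7=0.1750, 0.25·0.81=0.2025, 0.25·0.45=0.1125, 0.25·0.45=0.1125. Summing gives P(heads) = 0.60250.
P(Coin 3 | heads) = 0.1125 / 0.60250 = 0.187.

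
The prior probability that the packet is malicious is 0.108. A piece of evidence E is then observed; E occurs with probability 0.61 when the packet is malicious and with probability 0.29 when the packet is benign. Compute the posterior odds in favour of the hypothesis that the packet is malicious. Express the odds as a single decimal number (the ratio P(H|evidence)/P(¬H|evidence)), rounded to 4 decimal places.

Posterior odds ≈ 0.2547

Prior odds = 0.108/(1−0.108) = 0.12108.
Likelihood ratio for E = 0.61/0.29 = 2.1034.
Posterior odds = prior odds × LR = 0.25468.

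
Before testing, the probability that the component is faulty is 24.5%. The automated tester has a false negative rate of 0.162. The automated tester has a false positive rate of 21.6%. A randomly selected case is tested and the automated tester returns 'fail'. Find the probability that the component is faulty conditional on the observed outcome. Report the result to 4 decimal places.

P(H | E) ≈ 0.5573

Write H for 'the component is faulty'. Prior odds H:¬H = 0.245/0.755 = 0.32450. For the 'fail' outcome, the likelihood ratio is 0.838/0.216 = 3.8796.
Posterior odds = 0.32450 × 3.8796 = 1.2590, so P(H|E) = 1.2590/(1+1.2590) = 0.5573.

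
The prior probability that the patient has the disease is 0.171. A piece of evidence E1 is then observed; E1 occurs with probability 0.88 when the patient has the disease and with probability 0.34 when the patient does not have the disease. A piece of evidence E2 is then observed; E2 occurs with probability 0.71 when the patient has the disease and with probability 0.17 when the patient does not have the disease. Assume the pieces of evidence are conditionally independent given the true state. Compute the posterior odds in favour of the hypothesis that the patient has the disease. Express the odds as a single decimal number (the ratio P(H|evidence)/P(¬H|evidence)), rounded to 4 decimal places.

Prior odds = 0.171/(1−0.171) = 0.20627.
Likelihood ratio for E1 = 0.88/0.34 = 2.5882.
Likelihood ratio for E2 = 0.71/0.17 = 4.1765.
Posterior odds = prior odds × LR₁ × LR₂ = 2.2297.

Posterior odds ≈ 2.2297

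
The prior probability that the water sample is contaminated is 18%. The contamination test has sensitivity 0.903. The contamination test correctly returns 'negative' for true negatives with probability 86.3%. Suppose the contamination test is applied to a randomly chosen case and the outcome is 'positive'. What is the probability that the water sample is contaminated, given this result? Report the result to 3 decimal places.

P(H | E) ≈ 0.591

Write H for 'the water sample is contaminated'. Prior odds H:¬H = 0.18/0.82 = 0.21951. For the 'positive' outcome, the likelihood ratio is 0.903/0.137 = 6.5912.
Posterior odds = 0.21951 × 6.5912 = 1.4469, so P(H|E) = 1.4469/(1+1.4469) = 0.591.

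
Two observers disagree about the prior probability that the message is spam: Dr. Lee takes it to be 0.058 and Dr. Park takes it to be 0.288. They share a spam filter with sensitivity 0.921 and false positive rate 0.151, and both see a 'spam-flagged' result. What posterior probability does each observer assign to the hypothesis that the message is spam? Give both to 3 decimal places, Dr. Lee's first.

P('+'|H) = 0.921, P('+'|¬H) = 0.151.
Dr. Lee: numerator 0.921·0.058 = 0.053418; evidence = 0.053418+0.151·0.942 = 0.19566; posterior = 0.273.
Dr. Park: numerator 0.921·0.288 = 0.26525; evidence = 0.26525+0.151·0.712 = 0.37276; posterior = 0.712.

Dr. Lee: 0.273; Dr. Park: 0.712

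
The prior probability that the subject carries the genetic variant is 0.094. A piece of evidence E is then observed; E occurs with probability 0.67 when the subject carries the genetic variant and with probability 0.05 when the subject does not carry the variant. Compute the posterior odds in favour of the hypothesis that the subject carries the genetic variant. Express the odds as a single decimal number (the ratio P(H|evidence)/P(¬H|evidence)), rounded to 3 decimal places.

Posterior odds ≈ 1.390

Prior odds = 0.094/(1−0.094) = 0.10375. In log-odds, ln(0.10375) = -2.2657.
Add log likelihood ratio: ln(13.400) = 2.5953.
Posterior log-odds = 0.32951, so posterior odds = exp(0.32951) = 1.3903.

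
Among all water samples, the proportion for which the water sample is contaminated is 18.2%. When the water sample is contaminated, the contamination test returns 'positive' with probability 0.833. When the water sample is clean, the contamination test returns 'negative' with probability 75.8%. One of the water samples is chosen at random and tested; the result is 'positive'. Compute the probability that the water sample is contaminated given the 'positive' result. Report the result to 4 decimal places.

P(H | E) ≈ 0.4337

Write H for 'the water sample is contaminated'. Prior odds H:¬H = 0.182/0.818 = 0.22249. For the 'positive' outcome, the likelihood ratio is 0.833/0.242 = 3.4421.
Posterior odds = 0.22249 × 3.4421 = 0.76586, so P(H|E) = 0.76586/(1+0.76586) = 0.4337.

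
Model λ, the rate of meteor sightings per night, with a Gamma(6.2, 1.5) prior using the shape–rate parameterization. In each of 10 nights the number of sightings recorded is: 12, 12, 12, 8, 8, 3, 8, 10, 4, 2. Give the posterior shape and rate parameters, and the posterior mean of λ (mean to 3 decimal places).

Posterior: Gamma(shape=85.2, rate=11.5); mean ≈ 7.409

Total count ∑xᵢ = 79 over n = 10 nights.
Gamma is conjugate to the Poisson likelihood: posterior is Gamma(shape = 6.2+79 = 85.2, rate = 1.5+10 = 11.5).
E[λ | data] = 85.2/11.5 = 7.409.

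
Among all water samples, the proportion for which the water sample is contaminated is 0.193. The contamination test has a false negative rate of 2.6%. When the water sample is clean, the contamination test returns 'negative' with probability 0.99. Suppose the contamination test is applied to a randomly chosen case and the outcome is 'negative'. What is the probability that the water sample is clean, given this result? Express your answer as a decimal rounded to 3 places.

P(¬H | E) ≈ 0.994

Write H for 'the water sample is contaminated'. Prior odds H:¬H = 0.193/0.807 = 0.23916. For the 'negative' outcome, the likelihood ratio is 0.026/0.99 = 0.026263.
Posterior odds = 0.23916 × 0.026263 = 0.0062809, so P(H|E) = 0.0062809/(1+0.0062809) = 0.006. Then P(¬H|E) = 1 − 0.006 = 0.994.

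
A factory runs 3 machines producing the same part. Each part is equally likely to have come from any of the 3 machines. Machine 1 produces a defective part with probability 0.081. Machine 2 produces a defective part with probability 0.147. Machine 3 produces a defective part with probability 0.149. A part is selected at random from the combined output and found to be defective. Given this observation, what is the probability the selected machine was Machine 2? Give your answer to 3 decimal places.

P(defective|M1) = 0.081; P(defective|M2) = 0.147; P(defective|M3) = 0.149.
Prior × likelihood for each source: 0.333333·0.081=0.02700, 0.333333·0.147=0.04900, 0.333333·0.149=0.04967. Summing gives P(defective) = 0.12567.
P(Machine 2 | defective) = 0.04900 / 0.12567 = 0.390.

Posterior probability ≈ 0.390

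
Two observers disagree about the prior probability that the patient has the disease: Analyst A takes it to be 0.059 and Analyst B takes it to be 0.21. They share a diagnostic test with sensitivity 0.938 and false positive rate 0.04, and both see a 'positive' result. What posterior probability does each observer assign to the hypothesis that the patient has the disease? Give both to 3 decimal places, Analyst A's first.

Analyst A: 0.595; Analyst B: 0.862

The likelihood ratio for a 'positive' result is 0.938/0.04 = 23.450.
Analyst A: prior odds 0.059/0.941 = 0.062699; posterior odds 1.4703; posterior probability 0.595.
Analyst B: prior odds 0.21/0.79 = 0.26582; posterior odds 6.2335; posterior probability 0.862.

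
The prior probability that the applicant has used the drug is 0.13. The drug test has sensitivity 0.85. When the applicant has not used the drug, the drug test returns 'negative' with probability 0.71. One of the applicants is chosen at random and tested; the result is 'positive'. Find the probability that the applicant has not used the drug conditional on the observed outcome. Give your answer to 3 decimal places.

Let H be the event that the applicant has used the drug. P(H) = 0.13, so P(¬H) = 0.87. With E the 'positive' result, P(E|H) = 0.85 and P(E|¬H) = 0.29.
P(E) = 0.85·0.13 + 0.29·0.87 = 0.11050 + 0.25230 = 0.36280.
By Bayes' theorem, P(H|E) = 0.11050 / 0.36280 = 0.305. Hence P(¬H|E) = 1 − 0.305 = 0.695.

P(¬H | E) ≈ 0.695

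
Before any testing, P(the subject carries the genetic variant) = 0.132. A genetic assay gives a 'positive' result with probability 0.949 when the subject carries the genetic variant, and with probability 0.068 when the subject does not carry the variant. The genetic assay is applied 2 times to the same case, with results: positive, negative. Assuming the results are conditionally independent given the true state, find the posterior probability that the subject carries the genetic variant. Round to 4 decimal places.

Posterior P(H) ≈ 0.1041

Let H be the event that the subject carries the genetic variant; start with P(H) = 0.132. P('positive'|H) = 0.949, P('positive'|¬H) = 0.068.
Update on result 1 ('positive'): P(H) ← 0.949·0.1320 / (0.949·0.1320 + 0.068·0.8680) = 0.12527/0.18429 = 0.6797.
Update on result 2 ('negative'): P(H) ← 0.051·0.6797 / (0.051·0.6797 + 0.932·0.3203) = 0.034666/0.33316 = 0.1041.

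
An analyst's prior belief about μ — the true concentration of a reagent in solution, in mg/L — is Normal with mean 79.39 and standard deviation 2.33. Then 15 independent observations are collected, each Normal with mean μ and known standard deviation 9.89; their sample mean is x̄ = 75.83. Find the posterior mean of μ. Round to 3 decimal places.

Posterior mean ≈ 77.773

Prior precision 1/τ₀² = 1/2.33² = 0.184199; data precision n/σ² = 15/9.89² = 0.153355.
Posterior precision = 0.184199 + 0.153355 = 0.337555.
Posterior mean = (0.184199·79.39 + 0.153355·75.83) / 0.337555 = 77.773.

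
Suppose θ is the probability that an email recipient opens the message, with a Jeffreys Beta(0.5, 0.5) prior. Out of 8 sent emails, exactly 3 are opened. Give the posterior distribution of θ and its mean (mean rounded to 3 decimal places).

Posterior: Beta(3.5, 5.5); mean ≈ 0.389

Observing 3 successes and 5 failures updates Beta(0.5, 0.5) by adding the success and failure counts to the two shape parameters: α = 0.5+3 = 3.5, β = 0.5+5 = 5.5.
Posterior mean = α/(α+β) = 3.5/9 = 0.389.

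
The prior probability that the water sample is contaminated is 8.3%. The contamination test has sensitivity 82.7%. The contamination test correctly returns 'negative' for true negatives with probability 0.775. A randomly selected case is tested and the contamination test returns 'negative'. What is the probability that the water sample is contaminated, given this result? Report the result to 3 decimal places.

Let H be the event that the water sample is contaminated. P(H) = 0.083, so P(¬H) = 0.917. With E the 'negative' result, P(E|H) = 0.173 and P(E|¬H) = 0.775.
P(E) = 0.173·0.083 + 0.775·0.917 = 0.014359 + 0.71068 = 0.72503.
By Bayes' theorem, P(H|E) = 0.014359 / 0.72503 = 0.020.

P(H | E) ≈ 0.020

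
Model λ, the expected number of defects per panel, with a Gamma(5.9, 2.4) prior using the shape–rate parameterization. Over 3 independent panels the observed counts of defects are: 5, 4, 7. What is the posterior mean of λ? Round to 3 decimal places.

Posterior mean ≈ 4.056

The Poisson likelihood adds the total count to the shape and the number of exposure periods to the rate. Here ∑xᵢ = 16 and n = 3, so shape 5.9→21.9 and rate 2.4→5.4.
Posterior mean = shape/rate = 21.9/5.4 = 4.056.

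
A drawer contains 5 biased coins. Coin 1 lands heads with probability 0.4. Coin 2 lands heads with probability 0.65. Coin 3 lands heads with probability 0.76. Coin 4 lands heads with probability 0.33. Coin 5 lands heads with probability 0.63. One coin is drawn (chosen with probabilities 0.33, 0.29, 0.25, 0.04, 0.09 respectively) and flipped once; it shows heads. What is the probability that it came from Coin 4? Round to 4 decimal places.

Posterior probability ≈ 0.0227

P(heads|C1) = 0.4; P(heads|C2) = 0.65; P(heads|C3) = 0.76; P(heads|C4) = 0.33; P(heads|C5) = 0.63.
Prior × likelihood for each source: 0.33·0.4=0.1320, 0.29·0.65=0.1885, 0.25·0.76=0.1900, 0.04·0.33=0.01320, 0.09·0.63=0.05670. Summing gives P(heads) = 0.58040.
P(Coin 4 | heads) = 0.01320 / 0.58040 = 0.0227.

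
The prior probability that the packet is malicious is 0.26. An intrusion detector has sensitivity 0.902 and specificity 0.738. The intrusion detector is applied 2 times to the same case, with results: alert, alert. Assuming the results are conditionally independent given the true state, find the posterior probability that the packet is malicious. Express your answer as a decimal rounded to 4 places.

Posterior P(H) ≈ 0.8064

With H the event that the packet is malicious, the joint likelihood of the observed sequence is P(data|H) = 0.902·0.902 = 0.81360 and P(data|¬H) = 0.262·0.262 = 0.068644.
Bayes: P(H|data) = 0.26·0.81360 / (0.26·0.81360 + 0.74·0.068644) = 0.21154/0.26233 = 0.8064.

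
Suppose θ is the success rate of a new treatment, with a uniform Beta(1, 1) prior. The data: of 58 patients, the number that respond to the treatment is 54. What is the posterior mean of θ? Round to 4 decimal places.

Posterior mean ≈ 0.9167

Observing 54 successes and 4 failures updates Beta(1, 1) by adding the success and failure counts to the two shape parameters: α = 1+54 = 55, β = 1+4 = 5.
Posterior mean = α/(α+β) = 55/60 = 0.9167.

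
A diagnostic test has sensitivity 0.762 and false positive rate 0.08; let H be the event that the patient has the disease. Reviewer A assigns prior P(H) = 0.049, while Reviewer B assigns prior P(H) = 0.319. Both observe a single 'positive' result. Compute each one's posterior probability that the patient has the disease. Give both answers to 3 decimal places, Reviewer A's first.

P('+'|H) = 0.762, P('+'|¬H) = 0.08.
Reviewer A: numerator 0.762·0.049 = 0.037338; evidence = 0.037338+0.08·0.951 = 0.11342; posterior = 0.329.
Reviewer B: numerator 0.762·0.319 = 0.24308; evidence = 0.24308+0.08·0.681 = 0.29756; posterior = 0.817.

Reviewer A: 0.329; Reviewer B: 0.817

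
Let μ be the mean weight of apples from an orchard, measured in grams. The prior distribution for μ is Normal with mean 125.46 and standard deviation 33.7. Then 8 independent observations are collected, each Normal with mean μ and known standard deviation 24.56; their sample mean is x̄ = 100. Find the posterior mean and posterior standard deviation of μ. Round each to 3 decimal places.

Posterior mean ≈ 101.585; posterior SD ≈ 8.409

Prior precision 1/τ₀² = 1/33.7² = 0.00088052; data precision n/σ² = 8/24.56² = 0.0132627.
Posterior precision = 0.00088052 + 0.0132627 = 0.0141433, giving posterior SD = 1/√0.0141433 = 8.409.
Posterior mean = (0.00088052·125.46 + 0.0132627·100) / 0.0141433 = 101.585.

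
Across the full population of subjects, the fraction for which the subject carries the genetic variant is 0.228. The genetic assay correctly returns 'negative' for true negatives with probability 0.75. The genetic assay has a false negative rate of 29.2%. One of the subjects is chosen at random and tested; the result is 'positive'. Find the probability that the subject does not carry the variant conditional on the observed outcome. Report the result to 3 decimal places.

P(¬H | E) ≈ 0.545

Let H be the event that the subject carries the genetic variant. P(H) = 0.228, so P(¬H) = 0.772. With E the 'positive' result, P(E|H) = 0.708 and P(E|¬H) = 0.25.
P(E) = 0.708·0.228 + 0.25·0.772 = 0.16142 + 0.19300 = 0.35442.
By Bayes' theorem, P(H|E) = 0.16142 / 0.35442 = 0.455. Hence P(¬H|E) = 1 − 0.455 = 0.545.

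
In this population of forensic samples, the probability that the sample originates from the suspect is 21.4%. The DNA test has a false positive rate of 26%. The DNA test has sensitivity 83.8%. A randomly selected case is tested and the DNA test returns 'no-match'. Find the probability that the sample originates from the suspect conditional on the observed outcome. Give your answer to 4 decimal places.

Let H be the event that the sample originates from the suspect. P(H) = 0.214, so P(¬H) = 0.786. With E the 'no-match' result, P(E|H) = 0.162 and P(E|¬H) = 0.74.
P(E) = 0.162·0.214 + 0.74·0.786 = 0.034668 + 0.58164 = 0.61631.
By Bayes' theorem, P(H|E) = 0.034668 / 0.61631 = 0.0563.

P(H | E) ≈ 0.0563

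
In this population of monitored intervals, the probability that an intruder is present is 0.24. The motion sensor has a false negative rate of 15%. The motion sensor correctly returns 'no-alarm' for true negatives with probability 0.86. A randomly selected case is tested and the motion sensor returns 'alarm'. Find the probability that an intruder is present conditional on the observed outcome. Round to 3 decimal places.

Let H be the event that an intruder is present. P(H) = 0.24, so P(¬H) = 0.76. With E the 'alarm' result, P(E|H) = 0.85 and P(E|¬H) = 0.14.
P(E) = 0.85·0.24 + 0.14·0.76 = 0.20400 + 0.10640 = 0.31040.
By Bayes' theorem, P(H|E) = 0.20400 / 0.31040 = 0.657.

P(H | E) ≈ 0.657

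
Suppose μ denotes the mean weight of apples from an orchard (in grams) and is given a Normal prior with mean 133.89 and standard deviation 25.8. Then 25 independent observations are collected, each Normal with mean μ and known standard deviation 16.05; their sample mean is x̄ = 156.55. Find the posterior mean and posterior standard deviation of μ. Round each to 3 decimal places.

Posterior mean ≈ 156.205; posterior SD ≈ 3.185

Prior precision 1/τ₀² = 1/25.8² = 0.00150231; data precision n/σ² = 25/16.05² = 0.0970487.
Posterior precision = 0.00150231 + 0.0970487 = 0.0985511, giving posterior SD = 1/√0.0985511 = 3.185.
Posterior mean = (0.00150231·133.89 + 0.0970487·156.55) / 0.0985511 = 156.205.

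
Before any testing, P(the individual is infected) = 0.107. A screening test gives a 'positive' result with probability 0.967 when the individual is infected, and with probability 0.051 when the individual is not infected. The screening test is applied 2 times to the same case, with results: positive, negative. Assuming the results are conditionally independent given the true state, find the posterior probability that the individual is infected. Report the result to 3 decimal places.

With H the event that the individual is infected, the joint likelihood of the observed sequence is P(data|H) = 0.967·0.033 = 0.031911 and P(data|¬H) = 0.051·0.949 = 0.048399.
Bayes: P(H|data) = 0.107·0.031911 / (0.107·0.031911 + 0.893·0.048399) = 0.0034145/0.046635 = 0.0732.

Posterior P(H) ≈ 0.073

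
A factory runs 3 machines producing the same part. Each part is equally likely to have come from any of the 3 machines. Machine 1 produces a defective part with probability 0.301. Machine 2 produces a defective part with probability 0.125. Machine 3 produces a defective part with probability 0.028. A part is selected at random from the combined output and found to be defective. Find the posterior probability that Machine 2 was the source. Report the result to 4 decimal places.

Tabulate prior·likelihood by source: [1] prior 0.333333, lik 0.301, product 0.1003; [2] prior 0.333333, lik 0.125, product 0.04167; [3] prior 0.333333, lik 0.028, product 0.009333.
Normalizing constant = 0.15133; the posterior for Machine 2 is its product over the sum, 0.04167/0.15133 = 0.2753.

Posterior probability ≈ 0.2753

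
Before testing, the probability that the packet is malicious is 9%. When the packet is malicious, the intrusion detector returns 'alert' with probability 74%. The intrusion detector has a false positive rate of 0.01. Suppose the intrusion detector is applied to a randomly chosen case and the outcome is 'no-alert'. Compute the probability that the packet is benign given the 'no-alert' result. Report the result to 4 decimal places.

P(¬H | E) ≈ 0.9747

Write H for 'the packet is malicious'. Prior odds H:¬H = 0.09/0.91 = 0.098901. For the 'no-alert' outcome, the likelihood ratio is 0.26/0.99 = 0.26263.
Posterior odds = 0.098901 × 0.26263 = 0.025974, so P(H|E) = 0.025974/(1+0.025974) = 0.0253. Then P(¬H|E) = 1 − 0.0253 = 0.9747.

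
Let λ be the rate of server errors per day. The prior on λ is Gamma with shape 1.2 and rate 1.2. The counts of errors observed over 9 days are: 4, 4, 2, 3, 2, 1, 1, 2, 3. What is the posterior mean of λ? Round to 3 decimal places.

The Poisson likelihood adds the total count to the shape and the number of exposure periods to the rate. Here ∑xᵢ = 22 and n = 9, so shape 1.2→23.2 and rate 1.2→10.2.
Posterior mean = shape/rate = 23.2/10.2 = 2.275.

Posterior mean ≈ 2.275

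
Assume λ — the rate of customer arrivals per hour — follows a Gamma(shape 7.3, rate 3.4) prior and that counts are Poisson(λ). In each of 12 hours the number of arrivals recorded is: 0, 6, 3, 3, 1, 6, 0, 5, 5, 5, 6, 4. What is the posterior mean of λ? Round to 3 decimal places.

Posterior mean ≈ 3.331

Total count ∑xᵢ = 44 over n = 12 hours.
Gamma is conjugate to the Poisson likelihood: posterior is Gamma(shape = 7.3+44 = 51.3, rate = 3.4+12 = 15.4).
Posterior mean = shape/rate = 51.3/15.4 = 3.331.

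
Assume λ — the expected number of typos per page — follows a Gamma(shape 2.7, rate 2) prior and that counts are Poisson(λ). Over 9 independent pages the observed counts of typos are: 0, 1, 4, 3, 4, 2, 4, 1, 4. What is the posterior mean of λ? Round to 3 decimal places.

Total count ∑xᵢ = 23 over n = 9 pages.
Gamma is conjugate to the Poisson likelihood: posterior is Gamma(shape = 2.7+23 = 25.7, rate = 2+9 = 11).
Posterior mean = shape/rate = 25.7/11 = 2.336.

Posterior mean ≈ 2.336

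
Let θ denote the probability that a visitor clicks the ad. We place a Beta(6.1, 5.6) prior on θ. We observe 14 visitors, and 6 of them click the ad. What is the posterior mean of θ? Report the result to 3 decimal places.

Posterior mean ≈ 0.471

Observing 6 successes and 8 failures updates Beta(6.1, 5.6) by adding the success and failure counts to the two shape parameters: α = 6.1+6 = 12.1, β = 5.6+8 = 13.6.
E[θ | data] = 12.1/(12.1+13.6) = 0.471.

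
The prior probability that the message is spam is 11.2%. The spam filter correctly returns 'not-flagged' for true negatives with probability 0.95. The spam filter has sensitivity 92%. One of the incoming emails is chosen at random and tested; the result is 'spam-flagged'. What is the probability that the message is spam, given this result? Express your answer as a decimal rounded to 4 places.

Let H be the event that the message is spam. P(H) = 0.112, so P(¬H) = 0.888. With E the 'spam-flagged' result, P(E|H) = 0.92 and P(E|¬H) = 0.05.
P(E) = 0.92·0.112 + 0.05·0.888 = 0.10304 + 0.044400 = 0.14744.
By Bayes' theorem, P(H|E) = 0.10304 / 0.14744 = 0.6989.

P(H | E) ≈ 0.6989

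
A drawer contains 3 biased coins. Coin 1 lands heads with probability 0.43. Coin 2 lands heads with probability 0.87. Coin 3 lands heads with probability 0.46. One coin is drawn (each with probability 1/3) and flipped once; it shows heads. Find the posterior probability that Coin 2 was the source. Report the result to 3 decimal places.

Posterior probability ≈ 0.494

P(heads|C1) = 0.43; P(heads|C2) = 0.87; P(heads|C3) = 0.46.
Prior × likelihood for each source: 0.333333·0.43=0.1433, 0.333333·0.87=0.2900, 0.333333·0.46=0.1533. Summing gives P(heads) = 0.58667.
P(Coin 2 | heads) = 0.2900 / 0.58667 = 0.494.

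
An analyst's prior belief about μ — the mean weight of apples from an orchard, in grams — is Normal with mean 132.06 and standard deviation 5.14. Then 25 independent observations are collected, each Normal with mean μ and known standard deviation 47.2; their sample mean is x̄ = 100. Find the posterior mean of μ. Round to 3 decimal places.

Posterior mean ≈ 124.729

With known σ, the Normal prior is conjugate. Weight on the data is w = (n/σ²)/(n/σ² + 1/τ₀²) = 0.0112216/(0.0112216+0.0378507) = 0.22868.
Posterior mean = w·x̄ + (1−w)·μ₀ = 0.22868·100 + 0.77132·132.06 = 124.729.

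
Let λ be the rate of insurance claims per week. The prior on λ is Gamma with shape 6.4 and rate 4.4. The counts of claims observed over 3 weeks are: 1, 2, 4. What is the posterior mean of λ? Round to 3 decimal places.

Posterior mean ≈ 1.811

Total count ∑xᵢ = 7 over n = 3 weeks.
Gamma is conjugate to the Poisson likelihood: posterior is Gamma(shape = 6.4+7 = 13.4, rate = 4.4+3 = 7.4).
E[λ | data] = 13.4/7.4 = 1.811.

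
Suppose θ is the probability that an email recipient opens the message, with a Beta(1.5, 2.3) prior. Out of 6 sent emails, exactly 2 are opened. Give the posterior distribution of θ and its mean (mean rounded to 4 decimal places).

Posterior: Beta(3.5, 6.3); mean ≈ 0.3571

Observing 2 successes and 4 failures updates Beta(1.5, 2.3) by adding the success and failure counts to the two shape parameters: α = 1.5+2 = 3.5, β = 2.3+4 = 6.3.
E[θ | data] = 3.5/(3.5+6.3) = 0.3571.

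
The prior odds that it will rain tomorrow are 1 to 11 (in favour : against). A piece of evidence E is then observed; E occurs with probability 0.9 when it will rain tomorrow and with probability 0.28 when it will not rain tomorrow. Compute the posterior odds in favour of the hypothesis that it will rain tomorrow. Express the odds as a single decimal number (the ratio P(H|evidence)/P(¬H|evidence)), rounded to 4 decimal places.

Posterior odds ≈ 0.2922

Prior odds = 1/11 = 0.090909. In log-odds, ln(0.090909) = -2.3979.
Add log likelihood ratio: ln(3.2143) = 1.1676.
Posterior log-odds = -1.2303, so posterior odds = exp(-1.2303) = 0.29221.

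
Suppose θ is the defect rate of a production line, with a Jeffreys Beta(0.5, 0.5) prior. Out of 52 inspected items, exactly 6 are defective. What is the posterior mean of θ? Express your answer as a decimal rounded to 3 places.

Posterior mean ≈ 0.123

Observing 6 successes and 46 failures updates Beta(0.5, 0.5) by adding the success and failure counts to the two shape parameters: α = 0.5+6 = 6.5, β = 0.5+46 = 46.5.
Posterior mean = α/(α+β) = 6.5/53 = 0.123.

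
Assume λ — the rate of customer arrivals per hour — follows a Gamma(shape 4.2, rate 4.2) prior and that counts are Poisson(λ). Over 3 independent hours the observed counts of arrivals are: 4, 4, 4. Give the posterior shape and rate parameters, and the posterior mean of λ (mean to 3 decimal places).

The Poisson likelihood adds the total count to the shape and the number of exposure periods to the rate. Here ∑xᵢ = 12 and n = 3, so shape 4.2→16.2 and rate 4.2→7.2.
Posterior mean = shape/rate = 16.2/7.2 = 2.250.

Posterior: Gamma(shape=16.2, rate=7.2); mean ≈ 2.250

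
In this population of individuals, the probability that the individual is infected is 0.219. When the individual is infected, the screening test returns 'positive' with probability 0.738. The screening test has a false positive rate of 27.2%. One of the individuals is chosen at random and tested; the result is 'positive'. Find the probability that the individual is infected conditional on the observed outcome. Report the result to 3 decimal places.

Let H be the event that the individual is infected. P(H) = 0.219, so P(¬H) = 0.781. With E the 'positive' result, P(E|H) = 0.738 and P(E|¬H) = 0.272.
P(E) = 0.738·0.219 + 0.272·0.781 = 0.16162 + 0.21243 = 0.37405.
By Bayes' theorem, P(H|E) = 0.16162 / 0.37405 = 0.432.

P(H | E) ≈ 0.432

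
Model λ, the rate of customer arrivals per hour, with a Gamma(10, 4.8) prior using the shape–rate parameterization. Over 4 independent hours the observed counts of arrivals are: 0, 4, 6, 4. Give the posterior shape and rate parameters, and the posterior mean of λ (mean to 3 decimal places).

Posterior: Gamma(shape=24, rate=8.8); mean ≈ 2.727

Total count ∑xᵢ = 14 over n = 4 hours.
Gamma is conjugate to the Poisson likelihood: posterior is Gamma(shape = 10+14 = 24, rate = 4.8+4 = 8.8).
E[λ | data] = 24/8.8 = 2.727.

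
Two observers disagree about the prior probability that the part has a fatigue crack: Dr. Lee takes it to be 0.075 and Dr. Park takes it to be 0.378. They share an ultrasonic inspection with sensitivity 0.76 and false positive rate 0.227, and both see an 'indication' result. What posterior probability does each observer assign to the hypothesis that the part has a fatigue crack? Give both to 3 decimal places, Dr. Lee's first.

Dr. Lee: 0.214; Dr. Park: 0.670

P('+'|H) = 0.76, P('+'|¬H) = 0.227.
Dr. Lee: numerator 0.76·0.075 = 0.057000; evidence = 0.057000+0.227·0.925 = 0.26698; posterior = 0.214.
Dr. Park: numerator 0.76·0.378 = 0.28728; evidence = 0.28728+0.227·0.622 = 0.42847; posterior = 0.670.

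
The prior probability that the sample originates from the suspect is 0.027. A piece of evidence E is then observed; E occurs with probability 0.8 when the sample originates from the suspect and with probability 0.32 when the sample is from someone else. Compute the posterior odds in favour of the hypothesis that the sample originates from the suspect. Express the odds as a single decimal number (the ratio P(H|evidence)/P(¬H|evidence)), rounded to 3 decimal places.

Prior odds = 0.027/(1−0.027) = 0.027749. In log-odds, ln(0.027749) = -3.5845.
Add log likelihood ratio: ln(2.5000) = 0.91629.
Posterior log-odds = -2.6683, so posterior odds = exp(-2.6683) = 0.069373.

Posterior odds ≈ 0.069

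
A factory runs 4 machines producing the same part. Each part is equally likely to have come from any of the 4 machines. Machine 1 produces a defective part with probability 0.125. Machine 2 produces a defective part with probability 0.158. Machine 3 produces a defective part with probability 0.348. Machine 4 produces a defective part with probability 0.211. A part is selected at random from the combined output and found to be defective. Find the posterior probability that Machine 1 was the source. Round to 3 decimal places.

Tabulate prior·likelihood by source: [1] prior 0.25, lik 0.125, product 0.03125; [2] prior 0.25, lik 0.158, product 0.03950; [3] prior 0.25, lik 0.348, product 0.08700; [4] prior 0.25, lik 0.211, product 0.05275.
Normalizing constant = 0.21050; the posterior for Machine 1 is its product over the sum, 0.03125/0.21050 = 0.148.

Posterior probability ≈ 0.148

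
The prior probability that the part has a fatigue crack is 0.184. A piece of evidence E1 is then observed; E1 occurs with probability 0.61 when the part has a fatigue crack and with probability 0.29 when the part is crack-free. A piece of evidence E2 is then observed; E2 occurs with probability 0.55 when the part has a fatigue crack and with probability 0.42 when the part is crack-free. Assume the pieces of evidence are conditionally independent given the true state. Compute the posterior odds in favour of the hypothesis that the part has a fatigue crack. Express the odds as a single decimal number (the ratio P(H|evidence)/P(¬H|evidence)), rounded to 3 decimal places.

Posterior odds ≈ 0.621

Prior odds = 0.184/(1−0.184) = 0.22549.
Likelihood ratio for E1 = 0.61/0.29 = 2.1034.
Likelihood ratio for E2 = 0.55/0.42 = 1.3095.
Posterior odds = prior odds × LR₁ × LR₂ = 0.62112.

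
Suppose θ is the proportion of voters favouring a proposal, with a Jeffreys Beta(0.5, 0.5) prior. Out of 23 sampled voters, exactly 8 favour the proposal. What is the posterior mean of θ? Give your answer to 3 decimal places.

Posterior mean ≈ 0.354

The binomial likelihood is conjugate to the Beta prior: with 8 successes and 15 failures, the posterior is Beta(0.5+8, 0.5+15) = Beta(8.5, 15.5).
Posterior mean = α/(α+β) = 8.5/24 = 0.354.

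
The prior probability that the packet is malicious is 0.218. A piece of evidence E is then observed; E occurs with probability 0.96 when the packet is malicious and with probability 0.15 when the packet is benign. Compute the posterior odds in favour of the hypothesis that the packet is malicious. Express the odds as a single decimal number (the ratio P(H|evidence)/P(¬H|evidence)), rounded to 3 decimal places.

Prior odds = 0.218/(1−0.218) = 0.27877. In log-odds, ln(0.27877) = -1.2774.
Add log likelihood ratio: ln(6.4000) = 1.8563.
Posterior log-odds = 0.57894, so posterior odds = exp(0.57894) = 1.7841.

Posterior odds ≈ 1.784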